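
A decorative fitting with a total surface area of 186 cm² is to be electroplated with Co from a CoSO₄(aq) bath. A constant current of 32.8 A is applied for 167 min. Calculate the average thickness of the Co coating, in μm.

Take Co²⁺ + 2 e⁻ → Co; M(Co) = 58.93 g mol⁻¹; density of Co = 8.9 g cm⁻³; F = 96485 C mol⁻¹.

606 μm

Q = I·t = 32.80 × 10020 = 328700 C; n(e⁻) = 3.406 mol.
n(Co) = n(e⁻)/2 = 1.703 mol, so m = 1.703 × 58.93 = 100.4 g.
Volume = m/ρ = 100.4 / 8.9 = 11.28 cm³.
Thickness = V/A = 11.28 / 186 = 0.0606 cm = 606 μm.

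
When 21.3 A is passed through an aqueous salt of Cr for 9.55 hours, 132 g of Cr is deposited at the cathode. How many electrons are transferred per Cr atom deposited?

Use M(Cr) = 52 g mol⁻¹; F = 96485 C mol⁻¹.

3

Q = I·t = 21.30 A × 34380 s = 732300 C, so n(e⁻) = 732300/96485 = 7.590 mol.
n(Cr) deposited = 132 / 52 = 2.538 mol.
Electrons per atom = n(e⁻)/n(Cr) = 7.590 / 2.538 = 2.99 ≈ 3, so the ion is Cr³⁺.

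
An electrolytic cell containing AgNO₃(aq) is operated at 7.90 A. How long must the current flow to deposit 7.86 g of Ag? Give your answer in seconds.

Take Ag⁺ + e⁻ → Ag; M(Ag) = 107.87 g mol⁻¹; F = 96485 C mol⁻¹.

890 s

n(Ag) = m/M = 7.86 / 107.87 = 0.07287 mol.
Each Ag atom requires 1 electron, so n(e⁻) = 1 × 0.07287 = 0.07287 mol.
Q = n(e⁻)·F = 0.07287 × 96485 = 7030 C.
t = Q/I = 7030 / 7.900 A = 889.9 s.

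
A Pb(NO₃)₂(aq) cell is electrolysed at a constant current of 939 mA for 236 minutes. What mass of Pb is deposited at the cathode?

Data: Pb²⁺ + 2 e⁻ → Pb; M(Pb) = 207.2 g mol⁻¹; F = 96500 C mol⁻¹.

14.3 g

Q = I·t = 0.9390 A × 14160 s = 13300 C.
n(e⁻) = Q/F = 13300 / 96500 = 0.1378 mol.
Pb²⁺ + 2 e⁻ → Pb, so n(Pb) = n(e⁻)/2 = 0.06889 mol.
m = n·M = 0.06889 × 207.2 = 14.3 g.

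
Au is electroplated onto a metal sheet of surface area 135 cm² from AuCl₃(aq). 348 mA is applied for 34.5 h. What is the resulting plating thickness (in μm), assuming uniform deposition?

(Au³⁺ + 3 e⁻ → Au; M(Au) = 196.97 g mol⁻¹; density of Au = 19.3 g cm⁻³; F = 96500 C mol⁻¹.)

Q = I·t = 0.3480 × 124200 = 43220 C; n(e⁻) = 0.4479 mol.
n(Au) = n(e⁻)/3 = 0.1493 mol, so m = 0.1493 × 196.97 = 29.41 g.
Volume = m/ρ = 29.41 / 19.3 = 1.524 cm³.
Thickness = V/A = 1.524 / 135 = 0.0113 cm = 113 μm.

113 μm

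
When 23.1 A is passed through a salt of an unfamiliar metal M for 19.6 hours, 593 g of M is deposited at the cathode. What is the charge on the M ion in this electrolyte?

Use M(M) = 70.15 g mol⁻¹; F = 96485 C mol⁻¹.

+2

Q = I·t = 23.10 A × 70560 s = 1630000 C, so n(e⁻) = 1630000/96485 = 16.89 mol.
n(M) deposited = 593 / 70.15 = 8.453 mol.
Electrons per atom = n(e⁻)/n(M) = 16.89 / 8.453 = 2.00 ≈ 2, so the ion is M²⁺.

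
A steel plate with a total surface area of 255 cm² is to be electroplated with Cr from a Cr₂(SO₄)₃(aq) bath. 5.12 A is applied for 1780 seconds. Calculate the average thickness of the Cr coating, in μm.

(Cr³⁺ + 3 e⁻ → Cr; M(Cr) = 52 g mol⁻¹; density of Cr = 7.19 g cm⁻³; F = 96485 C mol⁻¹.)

8.93 μm

Q = I·t = 5.120 × 1780.0 = 9114 C; n(e⁻) = 0.09446 mol.
n(Cr) = n(e⁻)/3 = 0.03149 mol, so m = 0.03149 × 52 = 1.637 g.
Volume = m/ρ = 1.637 / 7.19 = 0.2277 cm³.
Thickness = V/A = 0.2277 / 255 = 8.93 × 10⁻⁴ cm = 8.93 μm.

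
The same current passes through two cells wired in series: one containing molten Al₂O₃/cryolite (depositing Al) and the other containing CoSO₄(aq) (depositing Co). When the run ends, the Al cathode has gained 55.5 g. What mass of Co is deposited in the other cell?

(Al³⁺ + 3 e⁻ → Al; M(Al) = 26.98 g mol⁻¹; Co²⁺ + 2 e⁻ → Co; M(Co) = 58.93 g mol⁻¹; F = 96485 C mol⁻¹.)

n(Al) = 55.5 / 26.98 = 2.057 mol.
Since Al³⁺ + 3 e⁻ → Al, n(e⁻) passed = 3 × 2.057 = 6.171 mol.
Cells in series carry the same charge, so the same 6.171 mol of electrons passes through cell 2.
Co²⁺ + 2 e⁻ → Co, so n(Co) = 6.171 / 2 = 3.086 mol.
m(Co) = 3.086 × 58.93 = 182 g.

182 g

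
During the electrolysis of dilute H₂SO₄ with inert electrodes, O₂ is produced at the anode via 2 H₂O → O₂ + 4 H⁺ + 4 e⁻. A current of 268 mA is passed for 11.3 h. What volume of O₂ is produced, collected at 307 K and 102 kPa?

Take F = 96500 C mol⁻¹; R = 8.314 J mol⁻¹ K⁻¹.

Q = I·t = 0.2680 A × 40680 s = 10900 C.
n(e⁻) = Q/F = 10900 / 96500 = 0.1130 mol.
4 electrons are transferred per O₂ molecule, so n(O₂) = 0.1130 / 4 = 0.02824 mol.
V = nRT/P = (0.02824 × 8.314 × 307) / (102 × 10³ Pa) = 7.07 × 10⁻⁴ m³ = 0.707 L.

0.707 L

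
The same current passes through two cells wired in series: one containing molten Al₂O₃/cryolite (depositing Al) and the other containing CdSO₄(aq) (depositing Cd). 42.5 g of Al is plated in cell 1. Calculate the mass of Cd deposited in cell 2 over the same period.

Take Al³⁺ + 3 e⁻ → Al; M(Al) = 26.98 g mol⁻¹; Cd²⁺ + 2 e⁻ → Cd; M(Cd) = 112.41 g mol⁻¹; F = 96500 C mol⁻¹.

266 g

n(Al) = 42.5 / 26.98 = 1.575 mol.
Since Al³⁺ + 3 e⁻ → Al, n(e⁻) passed = 3 × 1.575 = 4.726 mol.
Cells in series carry the same charge, so the same 4.726 mol of electrons passes through cell 2.
Cd²⁺ + 2 e⁻ → Cd, so n(Cd) = 4.726 / 2 = 2.363 mol.
m(Cd) = 2.363 × 112.41 = 266 g.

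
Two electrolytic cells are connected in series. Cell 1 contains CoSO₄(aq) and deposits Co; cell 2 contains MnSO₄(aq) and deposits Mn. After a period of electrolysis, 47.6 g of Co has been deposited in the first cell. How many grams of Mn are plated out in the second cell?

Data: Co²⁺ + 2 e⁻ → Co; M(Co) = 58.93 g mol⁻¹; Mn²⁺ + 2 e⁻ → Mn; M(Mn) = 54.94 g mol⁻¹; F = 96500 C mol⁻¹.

44.4 g

n(Co) = 47.6 / 58.93 = 0.8077 mol.
Since Co²⁺ + 2 e⁻ → Co, n(e⁻) passed = 2 × 0.8077 = 1.615 mol.
Cells in series carry the same charge, so the same 1.615 mol of electrons passes through cell 2.
Mn²⁺ + 2 e⁻ → Mn, so n(Mn) = 1.615 / 2 = 0.8077 mol.
m(Mn) = 0.8077 × 54.94 = 44.4 g.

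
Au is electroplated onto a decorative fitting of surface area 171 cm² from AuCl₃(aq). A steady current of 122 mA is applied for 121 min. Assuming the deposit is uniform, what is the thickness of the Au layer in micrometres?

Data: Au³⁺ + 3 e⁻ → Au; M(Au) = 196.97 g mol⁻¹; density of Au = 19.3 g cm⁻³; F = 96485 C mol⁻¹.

1.83 μm

Q = I·t = 0.1220 × 7260.0 = 885.7 C; n(e⁻) = 0.009180 mol.
n(Au) = n(e⁻)/3 = 0.003060 mol, so m = 0.003060 × 196.97 = 0.6027 g.
Volume = m/ρ = 0.6027 / 19.3 = 0.03123 cm³.
Thickness = V/A = 0.03123 / 171 = 1.83 × 10⁻⁴ cm = 1.83 μm.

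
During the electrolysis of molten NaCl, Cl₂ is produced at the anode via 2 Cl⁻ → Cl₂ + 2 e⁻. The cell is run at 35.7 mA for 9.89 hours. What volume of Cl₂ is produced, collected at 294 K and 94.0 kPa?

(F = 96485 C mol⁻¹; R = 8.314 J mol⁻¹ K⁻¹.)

Q = I·t = 0.03570 A × 35604 s = 1271 C.
n(e⁻) = Q/F = 1271 / 96485 = 0.01317 mol.
2 electrons are transferred per Cl₂ molecule, so n(Cl₂) = 0.01317 / 2 = 0.006587 mol.
V = nRT/P = (0.006587 × 8.314 × 294) / (94.0 × 10³ Pa) = 1.71 × 10⁻⁴ m³ = 0.171 L.

0.171 L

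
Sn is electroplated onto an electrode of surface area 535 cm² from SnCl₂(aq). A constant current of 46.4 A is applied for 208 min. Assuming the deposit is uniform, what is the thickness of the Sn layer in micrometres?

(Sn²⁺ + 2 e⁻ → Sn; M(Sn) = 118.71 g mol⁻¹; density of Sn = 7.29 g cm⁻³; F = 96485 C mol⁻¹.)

Q = I·t = 46.40 × 12480 = 579100 C; n(e⁻) = 6.002 mol.
n(Sn) = n(e⁻)/2 = 3.001 mol, so m = 3.001 × 118.71 = 356.2 g.
Volume = m/ρ = 356.2 / 7.29 = 48.87 cm³.
Thickness = V/A = 48.87 / 535 = 0.0913 cm = 913 μm.

913 μm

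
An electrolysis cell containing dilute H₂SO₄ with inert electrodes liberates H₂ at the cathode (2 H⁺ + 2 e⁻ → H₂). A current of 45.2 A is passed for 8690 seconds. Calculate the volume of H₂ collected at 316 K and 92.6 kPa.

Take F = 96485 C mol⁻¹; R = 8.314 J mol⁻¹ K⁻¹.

57.8 L

Q = I·t = 45.20 A × 8690.0 s = 392800 C.
n(e⁻) = Q/F = 392800 / 96485 = 4.071 mol.
2 electrons are transferred per H₂ molecule, so n(H₂) = 4.071 / 2 = 2.035 mol.
V = nRT/P = (2.035 × 8.314 × 316) / (92.6 × 10³ Pa) = 0.0578 m³ = 57.8 L.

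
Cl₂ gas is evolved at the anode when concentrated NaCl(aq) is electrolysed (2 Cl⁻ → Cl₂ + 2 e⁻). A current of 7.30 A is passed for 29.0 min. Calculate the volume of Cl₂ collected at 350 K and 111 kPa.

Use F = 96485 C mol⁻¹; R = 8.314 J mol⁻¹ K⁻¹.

1.73 L

Q = I·t = 7.300 A × 1740.0 s = 12700 C.
n(e⁻) = Q/F = 12700 / 96485 = 0.1316 mol.
2 electrons are transferred per Cl₂ molecule, so n(Cl₂) = 0.1316 / 2 = 0.06582 mol.
V = nRT/P = (0.06582 × 8.314 × 350) / (111 × 10³ Pa) = 0.00173 m³ = 1.73 L.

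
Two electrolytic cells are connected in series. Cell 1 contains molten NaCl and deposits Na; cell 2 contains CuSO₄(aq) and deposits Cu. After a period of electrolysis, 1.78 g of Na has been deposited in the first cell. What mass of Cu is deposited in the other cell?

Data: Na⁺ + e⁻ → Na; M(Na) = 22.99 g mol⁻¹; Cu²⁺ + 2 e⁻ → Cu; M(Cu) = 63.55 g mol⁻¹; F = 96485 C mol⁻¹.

2.46 g

n(Na) = 1.78 / 22.99 = 0.07742 mol.
Since Na⁺ + e⁻ → Na, n(e⁻) passed = 1 × 0.07742 = 0.07742 mol.
Cells in series carry the same charge, so the same 0.07742 mol of electrons passes through cell 2.
Cu²⁺ + 2 e⁻ → Cu, so n(Cu) = 0.07742 / 2 = 0.03871 mol.
m(Cu) = 0.03871 × 63.55 = 2.46 g.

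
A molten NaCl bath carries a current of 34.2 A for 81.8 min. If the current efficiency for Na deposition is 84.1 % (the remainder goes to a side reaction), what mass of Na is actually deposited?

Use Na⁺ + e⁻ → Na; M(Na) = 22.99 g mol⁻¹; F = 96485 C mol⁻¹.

33.6 g

Q = I·t = 34.20 × 4908.0 = 167900 C.
n(e⁻) = 167900/96485 = 1.740 mol; theoretically n(Na) = 1.740/1 = 1.740 mol, m_theo = 40.00 g.
At 84.1 % efficiency, m_actual = 0.841 × 40.00 = 33.6 g.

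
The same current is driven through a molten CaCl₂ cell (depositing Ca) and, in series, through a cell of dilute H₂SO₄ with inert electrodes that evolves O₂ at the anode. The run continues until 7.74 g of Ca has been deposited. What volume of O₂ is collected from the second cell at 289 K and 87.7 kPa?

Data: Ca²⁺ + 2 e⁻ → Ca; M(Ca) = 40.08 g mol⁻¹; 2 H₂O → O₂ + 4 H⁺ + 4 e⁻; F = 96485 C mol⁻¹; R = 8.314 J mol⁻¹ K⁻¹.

2.65 L

n(Ca) = 7.74 / 40.08 = 0.1931 mol, so n(e⁻) = 2 × 0.1931 = 0.3862 mol.
The cells are in series, so the same 0.3862 mol of electrons passes through the second cell.
2 H₂O → O₂ + 4 H⁺ + 4 e⁻ — 4 mol e⁻ per mol O₂, so n(O₂) = 0.3862/4 = 0.09656 mol.
V = nRT/P = (0.09656 × 8.314 × 289) / (87.7 × 10³) = 0.00265 m³ = 2.65 L.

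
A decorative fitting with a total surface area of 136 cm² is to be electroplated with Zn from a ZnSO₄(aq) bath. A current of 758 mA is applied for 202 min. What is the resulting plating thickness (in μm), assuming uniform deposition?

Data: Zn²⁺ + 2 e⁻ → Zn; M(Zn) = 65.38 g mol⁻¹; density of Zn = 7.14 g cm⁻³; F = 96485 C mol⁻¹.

Q = I·t = 0.7580 × 12120 = 9187 C; n(e⁻) = 0.09522 mol.
n(Zn) = n(e⁻)/2 = 0.04761 mol, so m = 0.04761 × 65.38 = 3.113 g.
Volume = m/ρ = 3.113 / 7.14 = 0.4359 cm³.
Thickness = V/A = 0.4359 / 136 = 0.00321 cm = 32.1 μm.

32.1 μm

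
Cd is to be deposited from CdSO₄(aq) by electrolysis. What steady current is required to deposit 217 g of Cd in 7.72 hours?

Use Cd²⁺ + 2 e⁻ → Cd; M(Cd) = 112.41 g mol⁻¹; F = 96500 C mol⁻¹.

13.4 A

n(Cd) = 217 / 112.41 = 1.930 mol.
n(e⁻) = 2 × 1.930 = 3.861 mol.
Q = n(e⁻)·F = 3.861 × 96500 = 372600 C.
I = Q/t = 372600 / 27792 s = 13.4 A.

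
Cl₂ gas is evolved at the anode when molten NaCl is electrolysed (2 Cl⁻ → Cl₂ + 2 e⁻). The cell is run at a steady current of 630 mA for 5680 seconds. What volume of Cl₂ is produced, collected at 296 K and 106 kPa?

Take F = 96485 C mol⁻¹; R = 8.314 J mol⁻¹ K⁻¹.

0.431 L

Q = I·t = 0.6300 A × 5680.0 s = 3578 C.
n(e⁻) = Q/F = 3578 / 96485 = 0.03709 mol.
2 electrons are transferred per Cl₂ molecule, so n(Cl₂) = 0.03709 / 2 = 0.01854 mol.
V = nRT/P = (0.01854 × 8.314 × 296) / (106 × 10³ Pa) = 4.31 × 10⁻⁴ m³ = 0.431 L.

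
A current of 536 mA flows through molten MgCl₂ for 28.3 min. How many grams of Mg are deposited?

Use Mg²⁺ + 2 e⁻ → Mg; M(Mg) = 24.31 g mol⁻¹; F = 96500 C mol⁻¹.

0.115 g

Q = I·t = 0.5360 A × 1698.0 s = 910.1 C.
n(e⁻) = Q/F = 910.1 / 96500 = 0.009431 mol.
Mg²⁺ + 2 e⁻ → Mg, so n(Mg) = n(e⁻)/2 = 0.004716 mol.
m = n·M = 0.004716 × 24.31 = 0.115 g.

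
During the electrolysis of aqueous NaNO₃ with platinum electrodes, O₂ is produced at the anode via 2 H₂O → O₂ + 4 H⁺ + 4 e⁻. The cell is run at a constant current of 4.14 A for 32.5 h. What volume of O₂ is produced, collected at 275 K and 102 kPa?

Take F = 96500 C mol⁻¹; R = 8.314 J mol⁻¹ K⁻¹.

Q = I·t = 4.140 A × 117000 s = 484400 C.
n(e⁻) = Q/F = 484400 / 96500 = 5.019 mol.
4 electrons are transferred per O₂ molecule, so n(O₂) = 5.019 / 4 = 1.255 mol.
V = nRT/P = (1.255 × 8.314 × 275) / (102 × 10³ Pa) = 0.0281 m³ = 28.1 L.

28.1 L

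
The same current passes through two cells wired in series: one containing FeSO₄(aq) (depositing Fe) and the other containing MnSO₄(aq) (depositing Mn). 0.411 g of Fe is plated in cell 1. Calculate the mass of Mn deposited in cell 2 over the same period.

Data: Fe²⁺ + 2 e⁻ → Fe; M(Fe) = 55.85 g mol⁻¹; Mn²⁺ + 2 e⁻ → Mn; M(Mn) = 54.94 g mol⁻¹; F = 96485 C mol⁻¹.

0.404 g

n(Fe) = 0.411 / 55.85 = 0.007359 mol.
Since Fe²⁺ + 2 e⁻ → Fe, n(e⁻) passed = 2 × 0.007359 = 0.01472 mol.
Cells in series carry the same charge, so the same 0.01472 mol of electrons passes through cell 2.
Mn²⁺ + 2 e⁻ → Mn, so n(Mn) = 0.01472 / 2 = 0.007359 mol.
m(Mn) = 0.007359 × 54.94 = 0.404 g.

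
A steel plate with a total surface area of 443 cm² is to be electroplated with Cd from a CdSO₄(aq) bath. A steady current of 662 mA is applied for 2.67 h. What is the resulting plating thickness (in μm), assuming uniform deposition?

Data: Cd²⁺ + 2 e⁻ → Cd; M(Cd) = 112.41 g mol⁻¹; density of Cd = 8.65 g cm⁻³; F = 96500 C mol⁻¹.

9.67 μm

Q = I·t = 0.6620 × 9612.0 = 6363 C; n(e⁻) = 0.06594 mol.
n(Cd) = n(e⁻)/2 = 0.03297 mol, so m = 0.03297 × 112.41 = 3.706 g.
Volume = m/ρ = 3.706 / 8.65 = 0.4285 cm³.
Thickness = V/A = 0.4285 / 443 = 9.67 × 10⁻⁴ cm = 9.67 μm.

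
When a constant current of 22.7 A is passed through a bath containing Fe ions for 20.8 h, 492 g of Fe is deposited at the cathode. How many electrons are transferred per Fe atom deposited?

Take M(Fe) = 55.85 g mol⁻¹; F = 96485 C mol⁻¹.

Q = I·t = 22.70 A × 74880 s = 1700000 C, so n(e⁻) = 1700000/96485 = 17.62 mol.
n(Fe) deposited = 492 / 55.85 = 8.809 mol.
Electrons per atom = n(e⁻)/n(Fe) = 17.62 / 8.809 = 2.00 ≈ 2, so the ion is Fe²⁺.

2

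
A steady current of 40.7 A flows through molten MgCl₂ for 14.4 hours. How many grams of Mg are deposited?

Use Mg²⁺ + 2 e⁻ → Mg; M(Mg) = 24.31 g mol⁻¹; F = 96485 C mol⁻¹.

Q = I·t = 40.70 A × 51840 s = 2110000 C.
n(e⁻) = Q/F = 2110000 / 96485 = 21.87 mol.
Mg²⁺ + 2 e⁻ → Mg, so n(Mg) = n(e⁻)/2 = 10.93 mol.
m = n·M = 10.93 × 24.31 = 266 g.

266 g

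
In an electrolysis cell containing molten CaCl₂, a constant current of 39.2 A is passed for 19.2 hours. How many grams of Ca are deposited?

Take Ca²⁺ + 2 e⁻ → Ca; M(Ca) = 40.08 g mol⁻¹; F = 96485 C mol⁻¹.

Q = I·t = 39.20 A × 69120 s = 2710000 C.
n(e⁻) = Q/F = 2710000 / 96485 = 28.08 mol.
Ca²⁺ + 2 e⁻ → Ca, so n(Ca) = n(e⁻)/2 = 14.04 mol.
m = n·M = 14.04 × 40.08 = 563 g.

563 g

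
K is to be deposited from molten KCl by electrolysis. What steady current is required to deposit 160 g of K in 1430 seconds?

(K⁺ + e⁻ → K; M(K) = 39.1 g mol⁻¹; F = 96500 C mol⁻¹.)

n(K) = 160 / 39.1 = 4.092 mol.
n(e⁻) = 1 × 4.092 = 4.092 mol.
Q = n(e⁻)·F = 4.092 × 96500 = 394900 C.
I = Q/t = 394900 / 1430.0 s = 276 A.

276 A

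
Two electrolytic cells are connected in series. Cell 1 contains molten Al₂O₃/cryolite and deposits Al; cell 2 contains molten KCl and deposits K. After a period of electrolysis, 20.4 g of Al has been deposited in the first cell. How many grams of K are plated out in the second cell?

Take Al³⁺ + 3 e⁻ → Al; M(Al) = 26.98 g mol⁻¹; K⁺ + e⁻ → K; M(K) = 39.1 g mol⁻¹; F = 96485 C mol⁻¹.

n(Al) = 20.4 / 26.98 = 0.7561 mol.
Since Al³⁺ + 3 e⁻ → Al, n(e⁻) passed = 3 × 0.7561 = 2.268 mol.
Cells in series carry the same charge, so the same 2.268 mol of electrons passes through cell 2.
K⁺ + e⁻ → K, so n(K) = 2.268 / 1 = 2.268 mol.
m(K) = 2.268 × 39.1 = 88.7 g.

88.7 g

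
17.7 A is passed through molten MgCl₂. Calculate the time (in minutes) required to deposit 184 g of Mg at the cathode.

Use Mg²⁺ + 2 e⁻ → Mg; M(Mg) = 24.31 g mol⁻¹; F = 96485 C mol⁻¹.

1380 min

n(Mg) = m/M = 184 / 24.31 = 7.569 mol.
Each Mg atom requires 2 electrons, so n(e⁻) = 2 × 7.569 = 15.14 mol.
Q = n(e⁻)·F = 15.14 × 96485 = 1461000 C.
t = Q/I = 1461000 / 17.70 A = 82520 s = 1380 min.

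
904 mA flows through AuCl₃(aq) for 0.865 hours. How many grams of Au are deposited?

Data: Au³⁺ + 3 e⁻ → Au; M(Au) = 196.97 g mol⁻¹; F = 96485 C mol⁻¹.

1.92 g

Q = I·t = 0.9040 A × 3114.0 s = 2815 C.
n(e⁻) = Q/F = 2815 / 96485 = 0.02918 mol.
Au³⁺ + 3 e⁻ → Au, so n(Au) = n(e⁻)/3 = 0.009725 mol.
m = n·M = 0.009725 × 196.97 = 1.92 g.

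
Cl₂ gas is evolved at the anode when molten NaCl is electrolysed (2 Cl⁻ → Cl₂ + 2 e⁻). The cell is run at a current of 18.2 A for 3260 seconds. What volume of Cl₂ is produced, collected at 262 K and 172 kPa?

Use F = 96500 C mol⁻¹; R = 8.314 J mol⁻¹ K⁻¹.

3.89 L

Q = I·t = 18.20 A × 3260.0 s = 59330 C.
n(e⁻) = Q/F = 59330 / 96500 = 0.6148 mol.
2 electrons are transferred per Cl₂ molecule, so n(Cl₂) = 0.6148 / 2 = 0.3074 mol.
V = nRT/P = (0.3074 × 8.314 × 262) / (172 × 10³ Pa) = 0.00389 m³ = 3.89 L.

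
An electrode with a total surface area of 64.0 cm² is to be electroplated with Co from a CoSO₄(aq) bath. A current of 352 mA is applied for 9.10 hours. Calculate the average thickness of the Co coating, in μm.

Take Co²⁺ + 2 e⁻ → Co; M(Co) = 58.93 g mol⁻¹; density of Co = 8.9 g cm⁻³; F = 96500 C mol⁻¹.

61.8 μm

Q = I·t = 0.3520 × 32760 = 11530 C; n(e⁻) = 0.1195 mol.
n(Co) = n(e⁻)/2 = 0.05975 mol, so m = 0.05975 × 58.93 = 3.521 g.
Volume = m/ρ = 3.521 / 8.9 = 0.3956 cm³.
Thickness = V/A = 0.3956 / 64.0 = 0.00618 cm = 61.8 μm.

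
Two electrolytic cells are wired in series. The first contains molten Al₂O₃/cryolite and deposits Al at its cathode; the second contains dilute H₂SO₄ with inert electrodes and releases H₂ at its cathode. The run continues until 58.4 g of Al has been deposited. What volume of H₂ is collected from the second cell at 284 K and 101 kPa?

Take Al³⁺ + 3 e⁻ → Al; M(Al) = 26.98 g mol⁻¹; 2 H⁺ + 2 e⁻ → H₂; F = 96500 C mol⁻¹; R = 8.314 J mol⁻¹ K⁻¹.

75.9 L

n(Al) = 58.4 / 26.98 = 2.165 mol, so n(e⁻) = 3 × 2.165 = 6.494 mol.
The cells are in series, so the same 6.494 mol of electrons passes through the second cell.
2 H⁺ + 2 e⁻ → H₂ — 2 mol e⁻ per mol H₂, so n(H₂) = 6.494/2 = 3.247 mol.
V = nRT/P = (3.247 × 8.314 × 284) / (101 × 10³) = 0.0759 m³ = 75.9 L.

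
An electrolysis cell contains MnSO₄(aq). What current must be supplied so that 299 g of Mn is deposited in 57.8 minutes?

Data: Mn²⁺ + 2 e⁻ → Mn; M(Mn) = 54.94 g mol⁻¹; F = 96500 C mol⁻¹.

303 A

n(Mn) = 299 / 54.94 = 5.442 mol.
n(e⁻) = 2 × 5.442 = 10.88 mol.
Q = n(e⁻)·F = 10.88 × 96500 = 1050000 C.
I = Q/t = 1050000 / 3468.0 s = 303 A.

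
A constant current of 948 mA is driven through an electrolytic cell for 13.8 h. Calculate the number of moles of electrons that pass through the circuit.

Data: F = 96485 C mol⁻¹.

Q = I·t = 0.9480 A × 49680 s = 47100 C.
n(e⁻) = Q/F = 47100 / 96485 = 0.488 mol.

0.488 mol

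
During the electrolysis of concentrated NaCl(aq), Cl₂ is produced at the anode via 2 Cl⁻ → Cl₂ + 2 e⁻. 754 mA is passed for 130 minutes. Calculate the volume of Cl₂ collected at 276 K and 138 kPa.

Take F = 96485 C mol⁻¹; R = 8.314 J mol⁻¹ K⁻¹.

Q = I·t = 0.7540 A × 7800.0 s = 5881 C.
n(e⁻) = Q/F = 5881 / 96485 = 0.06095 mol.
2 electrons are transferred per Cl₂ molecule, so n(Cl₂) = 0.06095 / 2 = 0.03048 mol.
V = nRT/P = (0.03048 × 8.314 × 276) / (138 × 10³ Pa) = 5.07 × 10⁻⁴ m³ = 0.507 L.

0.507 L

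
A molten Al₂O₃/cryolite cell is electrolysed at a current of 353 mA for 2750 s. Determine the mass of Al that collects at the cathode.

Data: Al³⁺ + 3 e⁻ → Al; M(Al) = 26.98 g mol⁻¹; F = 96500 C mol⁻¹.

Q = I·t = 0.3530 A × 2750.0 s = 970.8 C.
n(e⁻) = Q/F = 970.8 / 96500 = 0.01006 mol.
Al³⁺ + 3 e⁻ → Al, so n(Al) = n(e⁻)/3 = 0.003353 mol.
m = n·M = 0.003353 × 26.98 = 0.0905 g.

0.0905 g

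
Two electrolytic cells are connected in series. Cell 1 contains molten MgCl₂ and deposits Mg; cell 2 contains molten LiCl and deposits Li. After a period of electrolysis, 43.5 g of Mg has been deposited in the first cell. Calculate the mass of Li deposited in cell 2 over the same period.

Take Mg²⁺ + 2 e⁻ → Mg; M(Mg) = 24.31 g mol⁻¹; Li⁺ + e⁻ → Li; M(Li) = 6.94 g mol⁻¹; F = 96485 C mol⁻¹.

24.8 g

n(Mg) = 43.5 / 24.31 = 1.789 mol.
Since Mg²⁺ + 2 e⁻ → Mg, n(e⁻) passed = 2 × 1.789 = 3.579 mol.
Cells in series carry the same charge, so the same 3.579 mol of electrons passes through cell 2.
Li⁺ + e⁻ → Li, so n(Li) = 3.579 / 1 = 3.579 mol.
m(Li) = 3.579 × 6.94 = 24.8 g.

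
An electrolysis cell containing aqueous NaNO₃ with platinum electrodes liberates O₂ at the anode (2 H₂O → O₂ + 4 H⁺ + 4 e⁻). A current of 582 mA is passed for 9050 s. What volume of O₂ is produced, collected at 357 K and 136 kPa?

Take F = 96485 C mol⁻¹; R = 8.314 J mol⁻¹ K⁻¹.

0.298 L

Q = I·t = 0.5820 A × 9050.0 s = 5267 C.
n(e⁻) = Q/F = 5267 / 96485 = 0.05459 mol.
4 electrons are transferred per O₂ molecule, so n(O₂) = 0.05459 / 4 = 0.01365 mol.
V = nRT/P = (0.01365 × 8.314 × 357) / (136 × 10³ Pa) = 2.98 × 10⁻⁴ m³ = 0.298 L.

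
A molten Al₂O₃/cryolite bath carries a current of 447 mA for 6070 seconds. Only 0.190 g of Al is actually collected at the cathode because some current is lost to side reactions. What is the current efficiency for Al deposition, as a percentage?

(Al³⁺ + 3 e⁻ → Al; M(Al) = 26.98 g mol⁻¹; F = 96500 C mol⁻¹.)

75.1 %

Q = I·t = 0.4470 × 6070.0 = 2713 C; n(e⁻) = 2713/96500 = 0.02812 mol.
Theoretical n(Al) = n(e⁻)/3 = 0.009372 mol, i.e. m_theo = 0.009372 × 26.98 = 0.2529 g.
Efficiency = m_actual / m_theo = 0.190 / 0.2529 = 75.1 %.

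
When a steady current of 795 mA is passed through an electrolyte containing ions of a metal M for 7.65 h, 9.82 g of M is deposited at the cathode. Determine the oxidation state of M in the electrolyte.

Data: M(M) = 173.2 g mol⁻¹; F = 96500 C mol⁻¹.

+4

Q = I·t = 0.7950 A × 27540 s = 21890 C, so n(e⁻) = 21890/96500 = 0.2269 mol.
n(M) deposited = 9.82 / 173.2 = 0.05670 mol.
Electrons per atom = n(e⁻)/n(M) = 0.2269 / 0.05670 = 4.00 ≈ 4, so the ion is M⁴⁺.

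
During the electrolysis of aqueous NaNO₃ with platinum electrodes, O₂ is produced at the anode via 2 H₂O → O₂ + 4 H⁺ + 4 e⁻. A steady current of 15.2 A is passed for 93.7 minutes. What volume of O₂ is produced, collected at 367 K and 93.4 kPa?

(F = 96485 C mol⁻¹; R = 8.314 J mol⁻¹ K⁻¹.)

7.23 L

Q = I·t = 15.20 A × 5622.0 s = 85450 C.
n(e⁻) = Q/F = 85450 / 96485 = 0.8857 mol.
4 electrons are transferred per O₂ molecule, so n(O₂) = 0.8857 / 4 = 0.2214 mol.
V = nRT/P = (0.2214 × 8.314 × 367) / (93.4 × 10³ Pa) = 0.00723 m³ = 7.23 L.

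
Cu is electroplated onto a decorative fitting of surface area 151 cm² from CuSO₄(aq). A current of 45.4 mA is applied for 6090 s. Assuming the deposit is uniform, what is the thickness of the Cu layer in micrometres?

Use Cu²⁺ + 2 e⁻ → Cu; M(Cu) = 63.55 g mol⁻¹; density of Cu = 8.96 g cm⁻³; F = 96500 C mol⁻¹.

Q = I·t = 0.04540 × 6090.0 = 276.5 C; n(e⁻) = 0.002865 mol.
n(Cu) = n(e⁻)/2 = 0.001433 mol, so m = 0.001433 × 63.55 = 0.09104 g.
Volume = m/ρ = 0.09104 / 8.96 = 0.01016 cm³.
Thickness = V/A = 0.01016 / 151 = 6.73 × 10⁻⁵ cm = 0.673 μm.

0.673 μm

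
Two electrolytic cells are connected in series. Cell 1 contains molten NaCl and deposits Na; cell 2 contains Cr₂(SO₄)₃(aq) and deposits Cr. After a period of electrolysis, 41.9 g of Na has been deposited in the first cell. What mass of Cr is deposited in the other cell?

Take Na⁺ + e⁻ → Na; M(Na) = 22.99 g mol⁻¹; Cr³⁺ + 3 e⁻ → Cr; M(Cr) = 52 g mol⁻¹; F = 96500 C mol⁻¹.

n(Na) = 41.9 / 22.99 = 1.823 mol.
Since Na⁺ + e⁻ → Na, n(e⁻) passed = 1 × 1.823 = 1.823 mol.
Cells in series carry the same charge, so the same 1.823 mol of electrons passes through cell 2.
Cr³⁺ + 3 e⁻ → Cr, so n(Cr) = 1.823 / 3 = 0.6075 mol.
m(Cr) = 0.6075 × 52 = 31.6 g.

31.6 g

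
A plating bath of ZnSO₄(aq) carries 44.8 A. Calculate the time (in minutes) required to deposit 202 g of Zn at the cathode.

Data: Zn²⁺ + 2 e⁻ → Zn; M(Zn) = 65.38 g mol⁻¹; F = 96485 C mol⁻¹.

n(Zn) = m/M = 202 / 65.38 = 3.090 mol.
Each Zn atom requires 2 electrons, so n(e⁻) = 2 × 3.090 = 6.179 mol.
Q = n(e⁻)·F = 6.179 × 96485 = 596200 C.
t = Q/I = 596200 / 44.80 A = 13310 s = 222 min.

222 min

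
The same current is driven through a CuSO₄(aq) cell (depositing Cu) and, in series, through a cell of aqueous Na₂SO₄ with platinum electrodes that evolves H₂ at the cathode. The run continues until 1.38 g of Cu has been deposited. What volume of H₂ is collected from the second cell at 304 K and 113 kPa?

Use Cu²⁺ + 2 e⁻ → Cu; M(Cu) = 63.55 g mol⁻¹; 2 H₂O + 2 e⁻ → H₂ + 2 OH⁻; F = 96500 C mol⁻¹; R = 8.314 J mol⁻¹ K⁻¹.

0.486 L

n(Cu) = 1.38 / 63.55 = 0.02172 mol, so n(e⁻) = 2 × 0.02172 = 0.04343 mol.
The cells are in series, so the same 0.04343 mol of electrons passes through the second cell.
2 H₂O + 2 e⁻ → H₂ + 2 OH⁻ — 2 mol e⁻ per mol H₂, so n(H₂) = 0.04343/2 = 0.02172 mol.
V = nRT/P = (0.02172 × 8.314 × 304) / (113 × 10³) = 4.86 × 10⁻⁴ m³ = 0.486 L.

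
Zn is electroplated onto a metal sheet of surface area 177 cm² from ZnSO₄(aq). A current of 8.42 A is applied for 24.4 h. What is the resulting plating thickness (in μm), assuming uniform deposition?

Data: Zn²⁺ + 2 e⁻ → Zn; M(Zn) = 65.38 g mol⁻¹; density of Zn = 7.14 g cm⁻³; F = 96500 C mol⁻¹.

Q = I·t = 8.420 × 87840 = 739600 C; n(e⁻) = 7.664 mol.
n(Zn) = n(e⁻)/2 = 3.832 mol, so m = 3.832 × 65.38 = 250.5 g.
Volume = m/ρ = 250.5 / 7.14 = 35.09 cm³.
Thickness = V/A = 35.09 / 177 = 0.198 cm = 1980 μm.

1980 μm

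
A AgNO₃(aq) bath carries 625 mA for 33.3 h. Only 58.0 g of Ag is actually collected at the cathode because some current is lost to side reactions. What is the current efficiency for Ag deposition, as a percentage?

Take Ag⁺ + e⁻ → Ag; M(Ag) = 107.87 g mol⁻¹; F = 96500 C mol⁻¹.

69.3 %

Q = I·t = 0.6250 × 119880 = 74920 C; n(e⁻) = 74920/96500 = 0.7764 mol.
Theoretical n(Ag) = n(e⁻)/1 = 0.7764 mol, i.e. m_theo = 0.7764 × 107.87 = 83.75 g.
Efficiency = m_actual / m_theo = 58.0 / 83.75 = 69.3 %.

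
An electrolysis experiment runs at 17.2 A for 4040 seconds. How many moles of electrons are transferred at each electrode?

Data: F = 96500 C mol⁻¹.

Q = I·t = 17.20 A × 4040.0 s = 69490 C.
n(e⁻) = Q/F = 69490 / 96500 = 0.720 mol.

0.720 mol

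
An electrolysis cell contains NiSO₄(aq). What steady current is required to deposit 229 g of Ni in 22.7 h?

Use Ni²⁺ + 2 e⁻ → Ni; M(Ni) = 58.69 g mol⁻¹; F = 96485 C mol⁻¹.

9.21 A

n(Ni) = 229 / 58.69 = 3.902 mol.
n(e⁻) = 2 × 3.902 = 7.804 mol.
Q = n(e⁻)·F = 7.804 × 96485 = 752900 C.
I = Q/t = 752900 / 81720 s = 9.21 A.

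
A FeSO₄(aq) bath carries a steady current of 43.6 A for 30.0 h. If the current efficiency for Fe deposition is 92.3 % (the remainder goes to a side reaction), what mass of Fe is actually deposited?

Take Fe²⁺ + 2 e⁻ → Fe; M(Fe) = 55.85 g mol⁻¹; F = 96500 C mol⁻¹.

Q = I·t = 43.60 × 108000 = 4709000 C.
n(e⁻) = 4709000/96500 = 48.80 mol; theoretically n(Fe) = 48.80/2 = 24.40 mol, m_theo = 1363 g.
At 92.3 % efficiency, m_actual = 0.923 × 1363 = 1260 g.

1260 g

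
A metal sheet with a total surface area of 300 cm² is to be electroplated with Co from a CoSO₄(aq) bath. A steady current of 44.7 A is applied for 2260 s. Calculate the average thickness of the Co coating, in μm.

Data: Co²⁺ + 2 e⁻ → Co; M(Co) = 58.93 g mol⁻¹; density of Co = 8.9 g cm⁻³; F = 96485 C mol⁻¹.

Q = I·t = 44.70 × 2260.0 = 101000 C; n(e⁻) = 1.047 mol.
n(Co) = n(e⁻)/2 = 0.5235 mol, so m = 0.5235 × 58.93 = 30.85 g.
Volume = m/ρ = 30.85 / 8.9 = 3.466 cm³.
Thickness = V/A = 3.466 / 300 = 0.0116 cm = 116 μm.

116 μm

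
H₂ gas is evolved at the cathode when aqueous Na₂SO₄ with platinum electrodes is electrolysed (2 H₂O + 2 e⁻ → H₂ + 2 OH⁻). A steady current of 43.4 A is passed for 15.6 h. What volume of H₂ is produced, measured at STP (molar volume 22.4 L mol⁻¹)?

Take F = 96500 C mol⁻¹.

Q = I·t = 43.40 A × 56160 s = 2437000 C.
n(e⁻) = Q/F = 2437000 / 96500 = 25.26 mol.
2 electrons are transferred per H₂ molecule, so n(H₂) = 25.26 / 2 = 12.63 mol.
V = n × V_m = 12.63 × 22.4 = 283 L.

283 L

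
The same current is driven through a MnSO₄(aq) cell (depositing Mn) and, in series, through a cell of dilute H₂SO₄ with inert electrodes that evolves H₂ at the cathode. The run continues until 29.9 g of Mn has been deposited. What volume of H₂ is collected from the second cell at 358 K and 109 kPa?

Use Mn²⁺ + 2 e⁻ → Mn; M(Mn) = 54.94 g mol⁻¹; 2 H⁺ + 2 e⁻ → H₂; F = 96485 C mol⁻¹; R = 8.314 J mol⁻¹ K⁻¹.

14.9 L

n(Mn) = 29.9 / 54.94 = 0.5442 mol, so n(e⁻) = 2 × 0.5442 = 1.088 mol.
The cells are in series, so the same 1.088 mol of electrons passes through the second cell.
2 H⁺ + 2 e⁻ → H₂ — 2 mol e⁻ per mol H₂, so n(H₂) = 1.088/2 = 0.5442 mol.
V = nRT/P = (0.5442 × 8.314 × 358) / (109 × 10³) = 0.0149 m³ = 14.9 L.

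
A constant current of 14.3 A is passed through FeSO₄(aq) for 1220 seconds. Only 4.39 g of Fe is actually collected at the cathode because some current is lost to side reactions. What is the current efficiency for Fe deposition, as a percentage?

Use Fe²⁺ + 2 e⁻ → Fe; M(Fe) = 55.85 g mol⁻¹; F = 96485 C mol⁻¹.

86.9 %

Q = I·t = 14.30 × 1220.0 = 17450 C; n(e⁻) = 17450/96485 = 0.1808 mol.
Theoretical n(Fe) = n(e⁻)/2 = 0.09041 mol, i.e. m_theo = 0.09041 × 55.85 = 5.049 g.
Efficiency = m_actual / m_theo = 4.39 / 5.049 = 86.9 %.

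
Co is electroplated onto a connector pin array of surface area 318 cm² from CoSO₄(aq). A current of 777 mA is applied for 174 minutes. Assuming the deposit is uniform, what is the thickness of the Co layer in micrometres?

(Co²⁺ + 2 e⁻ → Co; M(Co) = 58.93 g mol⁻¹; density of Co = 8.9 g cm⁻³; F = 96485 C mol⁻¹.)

Q = I·t = 0.7770 × 10440 = 8112 C; n(e⁻) = 0.08407 mol.
n(Co) = n(e⁻)/2 = 0.04204 mol, so m = 0.04204 × 58.93 = 2.477 g.
Volume = m/ρ = 2.477 / 8.9 = 0.2783 cm³.
Thickness = V/A = 0.2783 / 318 = 8.75 × 10⁻⁴ cm = 8.75 μm.

8.75 μm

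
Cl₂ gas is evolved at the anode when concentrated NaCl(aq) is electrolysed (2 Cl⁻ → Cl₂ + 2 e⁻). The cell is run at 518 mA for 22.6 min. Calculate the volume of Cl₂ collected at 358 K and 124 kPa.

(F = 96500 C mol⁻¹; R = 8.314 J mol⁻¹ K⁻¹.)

Q = I·t = 0.5180 A × 1356.0 s = 702.4 C.
n(e⁻) = Q/F = 702.4 / 96500 = 0.007279 mol.
2 electrons are transferred per Cl₂ molecule, so n(Cl₂) = 0.007279 / 2 = 0.003639 mol.
V = nRT/P = (0.003639 × 8.314 × 358) / (124 × 10³ Pa) = 8.74 × 10⁻⁵ m³ = 0.0874 L.

0.0874 L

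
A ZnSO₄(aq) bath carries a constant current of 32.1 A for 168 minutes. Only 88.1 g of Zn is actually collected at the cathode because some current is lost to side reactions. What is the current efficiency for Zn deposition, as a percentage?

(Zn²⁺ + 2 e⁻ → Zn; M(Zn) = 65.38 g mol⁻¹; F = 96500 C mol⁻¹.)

80.4 %

Q = I·t = 32.10 × 10080 = 323600 C; n(e⁻) = 323600/96500 = 3.353 mol.
Theoretical n(Zn) = n(e⁻)/2 = 1.677 mol, i.e. m_theo = 1.677 × 65.38 = 109.6 g.
Efficiency = m_actual / m_theo = 88.1 / 109.6 = 80.4 %.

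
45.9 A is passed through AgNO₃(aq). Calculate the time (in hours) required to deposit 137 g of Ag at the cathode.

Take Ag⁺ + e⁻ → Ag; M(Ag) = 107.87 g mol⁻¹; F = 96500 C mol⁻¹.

n(Ag) = m/M = 137 / 107.87 = 1.270 mol.
Each Ag atom requires 1 electron, so n(e⁻) = 1 × 1.270 = 1.270 mol.
Q = n(e⁻)·F = 1.270 × 96500 = 122600 C.
t = Q/I = 122600 / 45.90 A = 2670 s = 0.742 h.

0.742 h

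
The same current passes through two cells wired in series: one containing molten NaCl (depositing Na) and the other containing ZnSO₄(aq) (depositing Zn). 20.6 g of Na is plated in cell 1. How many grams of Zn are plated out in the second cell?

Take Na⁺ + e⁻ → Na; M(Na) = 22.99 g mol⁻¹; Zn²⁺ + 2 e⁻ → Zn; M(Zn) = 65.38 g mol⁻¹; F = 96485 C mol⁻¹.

29.3 g

n(Na) = 20.6 / 22.99 = 0.8960 mol.
Since Na⁺ + e⁻ → Na, n(e⁻) passed = 1 × 0.8960 = 0.8960 mol.
Cells in series carry the same charge, so the same 0.8960 mol of electrons passes through cell 2.
Zn²⁺ + 2 e⁻ → Zn, so n(Zn) = 0.8960 / 2 = 0.4480 mol.
m(Zn) = 0.4480 × 65.38 = 29.3 g.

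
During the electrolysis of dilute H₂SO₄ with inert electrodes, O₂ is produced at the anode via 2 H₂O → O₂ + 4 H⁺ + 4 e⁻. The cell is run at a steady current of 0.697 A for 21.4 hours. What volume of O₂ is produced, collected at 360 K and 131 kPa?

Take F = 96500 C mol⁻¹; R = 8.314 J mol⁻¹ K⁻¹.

3.18 L

Q = I·t = 0.6970 A × 77040 s = 53700 C.
n(e⁻) = Q/F = 53700 / 96500 = 0.5564 mol.
4 electrons are transferred per O₂ molecule, so n(O₂) = 0.5564 / 4 = 0.1391 mol.
V = nRT/P = (0.1391 × 8.314 × 360) / (131 × 10³ Pa) = 0.00318 m³ = 3.18 L.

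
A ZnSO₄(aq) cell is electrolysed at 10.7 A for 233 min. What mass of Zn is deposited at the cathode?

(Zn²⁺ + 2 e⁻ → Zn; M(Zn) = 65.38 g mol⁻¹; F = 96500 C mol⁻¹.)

50.7 g

Q = I·t = 10.70 A × 13980 s = 149600 C.
n(e⁻) = Q/F = 149600 / 96500 = 1.550 mol.
Zn²⁺ + 2 e⁻ → Zn, so n(Zn) = n(e⁻)/2 = 0.7751 mol.
m = n·M = 0.7751 × 65.38 = 50.7 g.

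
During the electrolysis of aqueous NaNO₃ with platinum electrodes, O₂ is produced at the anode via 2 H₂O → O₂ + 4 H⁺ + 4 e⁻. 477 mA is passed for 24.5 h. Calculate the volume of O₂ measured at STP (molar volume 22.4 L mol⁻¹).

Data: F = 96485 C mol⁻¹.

Q = I·t = 0.4770 A × 88200 s = 42070 C.
n(e⁻) = Q/F = 42070 / 96485 = 0.4360 mol.
4 electrons are transferred per O₂ molecule, so n(O₂) = 0.4360 / 4 = 0.1090 mol.
V = n × V_m = 0.1090 × 22.4 = 2.44 L.

2.44 L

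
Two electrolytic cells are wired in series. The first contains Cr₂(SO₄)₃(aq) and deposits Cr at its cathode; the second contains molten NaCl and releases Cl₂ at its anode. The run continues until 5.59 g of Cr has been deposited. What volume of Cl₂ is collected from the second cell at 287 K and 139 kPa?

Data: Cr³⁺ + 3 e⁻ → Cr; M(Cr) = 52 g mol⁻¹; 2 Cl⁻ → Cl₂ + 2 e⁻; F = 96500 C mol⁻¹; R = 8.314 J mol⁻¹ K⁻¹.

2.77 L

n(Cr) = 5.59 / 52 = 0.1075 mol, so n(e⁻) = 3 × 0.1075 = 0.3225 mol.
The cells are in series, so the same 0.3225 mol of electrons passes through the second cell.
2 Cl⁻ → Cl₂ + 2 e⁻ — 2 mol e⁻ per mol Cl₂, so n(Cl₂) = 0.3225/2 = 0.1612 mol.
V = nRT/P = (0.1612 × 8.314 × 287) / (139 × 10³) = 0.00277 m³ = 2.77 L.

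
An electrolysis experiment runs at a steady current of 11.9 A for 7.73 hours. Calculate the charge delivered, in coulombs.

3.31 × 10⁵ C

Q = I·t = 11.90 A × 27828 s = 3.31 × 10⁵ C.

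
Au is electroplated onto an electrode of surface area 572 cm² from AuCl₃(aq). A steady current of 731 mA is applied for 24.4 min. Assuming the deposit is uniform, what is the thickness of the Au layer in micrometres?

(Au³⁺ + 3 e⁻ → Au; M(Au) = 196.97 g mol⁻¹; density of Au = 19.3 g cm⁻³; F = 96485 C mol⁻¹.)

0.660 μm

Q = I·t = 0.7310 × 1464.0 = 1070 C; n(e⁻) = 0.01109 mol.
n(Au) = n(e⁻)/3 = 0.003697 mol, so m = 0.003697 × 196.97 = 0.7282 g.
Volume = m/ρ = 0.7282 / 19.3 = 0.03773 cm³.
Thickness = V/A = 0.03773 / 572 = 6.60 × 10⁻⁵ cm = 0.660 μm.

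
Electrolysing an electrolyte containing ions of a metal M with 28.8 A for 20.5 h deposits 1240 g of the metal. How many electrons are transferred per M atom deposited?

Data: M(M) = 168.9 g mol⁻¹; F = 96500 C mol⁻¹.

3

Q = I·t = 28.80 A × 73800 s = 2125000 C, so n(e⁻) = 2125000/96500 = 22.03 mol.
n(M) deposited = 1240 / 168.9 = 7.342 mol.
Electrons per atom = n(e⁻)/n(M) = 22.03 / 7.342 = 3.00 ≈ 3, so the ion is M³⁺.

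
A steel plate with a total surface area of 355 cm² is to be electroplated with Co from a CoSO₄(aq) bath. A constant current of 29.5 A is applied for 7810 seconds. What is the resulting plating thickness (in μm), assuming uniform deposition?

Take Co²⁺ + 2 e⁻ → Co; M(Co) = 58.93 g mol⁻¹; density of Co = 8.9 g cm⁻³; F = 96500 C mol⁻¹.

Q = I·t = 29.50 × 7810.0 = 230400 C; n(e⁻) = 2.388 mol.
n(Co) = n(e⁻)/2 = 1.194 mol, so m = 1.194 × 58.93 = 70.35 g.
Volume = m/ρ = 70.35 / 8.9 = 7.904 cm³.
Thickness = V/A = 7.904 / 355 = 0.0223 cm = 223 μm.

223 μm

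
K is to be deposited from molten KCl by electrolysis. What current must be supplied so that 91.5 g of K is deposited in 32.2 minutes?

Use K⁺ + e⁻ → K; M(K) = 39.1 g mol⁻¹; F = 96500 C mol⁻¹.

n(K) = 91.5 / 39.1 = 2.340 mol.
n(e⁻) = 1 × 2.340 = 2.340 mol.
Q = n(e⁻)·F = 2.340 × 96500 = 225800 C.
I = Q/t = 225800 / 1932.0 s = 117 A.

117 A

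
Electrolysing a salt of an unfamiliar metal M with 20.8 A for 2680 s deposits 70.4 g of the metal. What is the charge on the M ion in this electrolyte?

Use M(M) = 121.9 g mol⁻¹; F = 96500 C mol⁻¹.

Q = I·t = 20.80 A × 2680.0 s = 55740 C, so n(e⁻) = 55740/96500 = 0.5777 mol.
n(M) deposited = 70.4 / 121.9 = 0.5775 mol.
Electrons per atom = n(e⁻)/n(M) = 0.5777 / 0.5775 = 1.00 ≈ 1, so the ion is M⁺.

+1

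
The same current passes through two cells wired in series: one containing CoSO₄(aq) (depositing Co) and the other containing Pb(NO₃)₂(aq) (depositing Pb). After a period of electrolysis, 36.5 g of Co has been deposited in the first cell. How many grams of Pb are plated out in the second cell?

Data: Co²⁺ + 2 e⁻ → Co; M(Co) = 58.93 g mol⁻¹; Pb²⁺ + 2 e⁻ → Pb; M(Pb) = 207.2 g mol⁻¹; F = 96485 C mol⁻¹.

n(Co) = 36.5 / 58.93 = 0.6194 mol.
Since Co²⁺ + 2 e⁻ → Co, n(e⁻) passed = 2 × 0.6194 = 1.239 mol.
Cells in series carry the same charge, so the same 1.239 mol of electrons passes through cell 2.
Pb²⁺ + 2 e⁻ → Pb, so n(Pb) = 1.239 / 2 = 0.6194 mol.
m(Pb) = 0.6194 × 207.2 = 128 g.

128 g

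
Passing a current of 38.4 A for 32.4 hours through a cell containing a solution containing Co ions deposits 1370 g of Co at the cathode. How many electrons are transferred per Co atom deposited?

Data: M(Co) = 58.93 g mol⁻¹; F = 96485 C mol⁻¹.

2

Q = I·t = 38.40 A × 116640 s = 4479000 C, so n(e⁻) = 4479000/96485 = 46.42 mol.
n(Co) deposited = 1370 / 58.93 = 23.25 mol.
Electrons per atom = n(e⁻)/n(Co) = 46.42 / 23.25 = 2.00 ≈ 2, so the ion is Co²⁺.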